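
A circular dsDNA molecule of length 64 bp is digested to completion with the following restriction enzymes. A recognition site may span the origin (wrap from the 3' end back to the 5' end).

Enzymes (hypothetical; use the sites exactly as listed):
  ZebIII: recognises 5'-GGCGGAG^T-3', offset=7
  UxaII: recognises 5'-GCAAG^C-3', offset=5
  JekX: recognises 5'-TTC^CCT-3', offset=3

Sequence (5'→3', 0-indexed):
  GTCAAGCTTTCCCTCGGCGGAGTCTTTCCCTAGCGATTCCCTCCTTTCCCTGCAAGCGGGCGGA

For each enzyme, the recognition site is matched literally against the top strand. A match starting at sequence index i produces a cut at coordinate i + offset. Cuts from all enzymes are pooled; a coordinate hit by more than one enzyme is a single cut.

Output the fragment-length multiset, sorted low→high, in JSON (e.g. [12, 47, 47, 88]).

[6,8,9,9,10,11,11]

Scan for sites:
  ZebIII GGCGGAGT/7: at [15, 58] ⇒ [1, 22]
  UxaII GCAAGC/5: at [51] ⇒ [56]
  JekX TTCCCT/3: at [8, 25, 36, 45] ⇒ [11, 28, 39, 48]

Pooled cuts: [1, 11, 22, 28, 39, 48, 56]

Fragments:
  1→11: 10 bp
  11→22: 11 bp
  22→28: 6 bp
  28→39: 11 bp
  39→48: 9 bp
  48→56: 8 bp
  56→1 (wrap): 64-56+1 = 9 bp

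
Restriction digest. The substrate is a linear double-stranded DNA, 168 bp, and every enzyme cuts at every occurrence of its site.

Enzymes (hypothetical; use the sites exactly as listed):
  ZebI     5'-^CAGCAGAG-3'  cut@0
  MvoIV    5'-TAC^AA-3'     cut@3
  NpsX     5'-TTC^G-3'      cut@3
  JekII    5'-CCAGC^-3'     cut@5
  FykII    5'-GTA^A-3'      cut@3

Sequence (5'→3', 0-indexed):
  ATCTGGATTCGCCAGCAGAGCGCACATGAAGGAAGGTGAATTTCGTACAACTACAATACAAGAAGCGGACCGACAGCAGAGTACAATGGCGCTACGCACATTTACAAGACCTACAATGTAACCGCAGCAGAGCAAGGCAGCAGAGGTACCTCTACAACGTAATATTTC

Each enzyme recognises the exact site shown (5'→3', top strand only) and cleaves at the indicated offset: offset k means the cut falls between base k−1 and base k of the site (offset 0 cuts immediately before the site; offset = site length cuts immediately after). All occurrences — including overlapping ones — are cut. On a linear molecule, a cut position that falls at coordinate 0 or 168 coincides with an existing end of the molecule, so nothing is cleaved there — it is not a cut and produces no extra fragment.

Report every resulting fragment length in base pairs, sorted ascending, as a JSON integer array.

Per-enzyme occurrences:
  ZebI CAGCAGAG/0: at [12, 73, 124, 137] ⇒ [12, 73, 124, 137]
  MvoIV TACAA/3: at [45, 51, 56, 81, 102, 111, 152] ⇒ [48, 54, 59, 84, 105, 114, 155]
  NpsX TTCG/3: at [7, 41] ⇒ [10, 44]
  JekII CCAGC/5: at [11] ⇒ [16]
  FykII GTAA/3: at [117, 158] ⇒ [120, 161]

Pooled cuts: [10, 12, 16, 44, 48, 54, 59, 73, 84, 105, 114, 120, 124, 137, 155, 161]

Fragments:
  [0,10): 10 bp
  [10,12): 2 bp
  [12,16): 4 bp
  [16,44): 28 bp
  [44,48): 4 bp
  [48,54): 6 bp
  [54,59): 5 bp
  [59,73): 14 bp
  [73,84): 11 bp
  [84,105): 21 bp
  [105,114): 9 bp
  [114,120): 6 bp
  [120,124): 4 bp
  [124,137): 13 bp
  [137,155): 18 bp
  [155,161): 6 bp
  [161,168): 7 bp

[2,4,4,4,5,6,6,6,7,9,10,11,13,14,18,21,28]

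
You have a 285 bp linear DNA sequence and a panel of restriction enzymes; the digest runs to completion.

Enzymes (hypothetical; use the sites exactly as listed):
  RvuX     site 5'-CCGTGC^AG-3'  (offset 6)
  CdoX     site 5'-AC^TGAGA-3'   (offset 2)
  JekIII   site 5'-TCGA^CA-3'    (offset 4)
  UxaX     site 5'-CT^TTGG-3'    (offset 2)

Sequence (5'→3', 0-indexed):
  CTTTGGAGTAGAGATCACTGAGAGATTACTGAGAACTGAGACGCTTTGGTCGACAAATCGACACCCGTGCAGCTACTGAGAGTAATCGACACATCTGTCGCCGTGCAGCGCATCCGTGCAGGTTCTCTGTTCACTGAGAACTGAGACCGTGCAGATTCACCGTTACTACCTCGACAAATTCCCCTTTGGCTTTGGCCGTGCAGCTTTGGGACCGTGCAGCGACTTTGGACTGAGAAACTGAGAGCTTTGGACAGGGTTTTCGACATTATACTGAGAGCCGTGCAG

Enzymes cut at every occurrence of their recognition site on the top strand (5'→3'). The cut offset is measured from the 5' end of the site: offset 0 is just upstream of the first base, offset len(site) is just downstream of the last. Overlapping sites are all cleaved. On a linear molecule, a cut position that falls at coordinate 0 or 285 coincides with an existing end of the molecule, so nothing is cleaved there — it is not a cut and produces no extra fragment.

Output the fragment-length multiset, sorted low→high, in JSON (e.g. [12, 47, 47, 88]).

Site scan:
  RvuX (CCGTGCAG, off=6): starts [64, 100, 113, 146, 195, 211, 277] → cuts [70, 106, 119, 152, 201, 217, 283]
  CdoX (ACTGAGA, off=2): starts [16, 27, 34, 74, 132, 139, 228, 236, 269] → cuts [18, 29, 36, 76, 134, 141, 230, 238, 271]
  JekIII (TCGACA, off=4): starts [49, 57, 85, 170, 259] → cuts [53, 61, 89, 174, 263]
  UxaX (CTTTGG, off=2): starts [0, 43, 183, 189, 203, 222, 244] → cuts [2, 45, 185, 191, 205, 224, 246]

All cut coordinates (distinct, sorted): [2, 18, 29, 36, 45, 53, 61, 70, 76, 89, 106, 119, 134, 141, 152, 174, 185, 191, 201, 205, 217, 224, 230, 238, 246, 263, 271, 283]

Fragment lengths:
  [0,2): 2 bp
  [2,18): 16 bp
  [18,29): 11 bp
  [29,36): 7 bp
  [36,45): 9 bp
  [45,53): 8 bp
  [53,61): 8 bp
  [61,70): 9 bp
  [70,76): 6 bp
  [76,89): 13 bp
  [89,106): 17 bp
  [106,119): 13 bp
  [119,134): 15 bp
  [134,141): 7 bp
  [141,152): 11 bp
  [152,174): 22 bp
  [174,185): 11 bp
  [185,191): 6 bp
  [191,201): 10 bp
  [201,205): 4 bp
  [205,217): 12 bp
  [217,224): 7 bp
  [224,230): 6 bp
  [230,238): 8 bp
  [238,246): 8 bp
  [246,263): 17 bp
  [263,271): 8 bp
  [271,283): 12 bp
  [283,285): 2 bp

[2,2,4,6,6,6,7,7,7,8,8,8,8,8,9,9,10,11,11,11,12,12,13,13,15,16,17,17,22]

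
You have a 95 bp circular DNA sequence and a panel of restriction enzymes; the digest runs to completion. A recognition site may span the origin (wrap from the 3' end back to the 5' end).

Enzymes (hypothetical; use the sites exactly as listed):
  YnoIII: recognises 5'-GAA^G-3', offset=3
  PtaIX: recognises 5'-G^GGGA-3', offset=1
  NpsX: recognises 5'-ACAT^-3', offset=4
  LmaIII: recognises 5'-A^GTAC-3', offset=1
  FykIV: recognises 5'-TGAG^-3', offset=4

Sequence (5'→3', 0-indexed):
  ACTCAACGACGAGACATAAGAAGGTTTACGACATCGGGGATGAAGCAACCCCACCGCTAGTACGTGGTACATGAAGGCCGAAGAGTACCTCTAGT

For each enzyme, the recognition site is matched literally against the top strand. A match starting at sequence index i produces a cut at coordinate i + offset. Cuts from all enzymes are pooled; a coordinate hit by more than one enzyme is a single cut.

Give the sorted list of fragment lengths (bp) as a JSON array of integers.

Scan for sites:
  YnoIII (GAAG, off=3): starts [19, 41, 72, 79] → cuts [22, 44, 75, 82]
  PtaIX (GGGGA, off=1): starts [35] → cuts [36]
  NpsX (ACAT, off=4): starts [13, 30, 68] → cuts [17, 34, 72]
  LmaIII (AGTAC, off=1): starts [58, 83, 92] → cuts [59, 84, 93]
  FykIV (TGAG, off=4): no sites

All cut coordinates (distinct, sorted): [17, 22, 34, 36, 44, 59, 72, 75, 82, 84, 93]

Fragments:
  17→22: 5 bp
  22→34: 12 bp
  34→36: 2 bp
  36→44: 8 bp
  44→59: 15 bp
  59→72: 13 bp
  72→75: 3 bp
  75→82: 7 bp
  82→84: 2 bp
  84→93: 9 bp
  93→17 (wrap): 95-93+17 = 19 bp

[2,2,3,5,7,8,9,12,13,15,19]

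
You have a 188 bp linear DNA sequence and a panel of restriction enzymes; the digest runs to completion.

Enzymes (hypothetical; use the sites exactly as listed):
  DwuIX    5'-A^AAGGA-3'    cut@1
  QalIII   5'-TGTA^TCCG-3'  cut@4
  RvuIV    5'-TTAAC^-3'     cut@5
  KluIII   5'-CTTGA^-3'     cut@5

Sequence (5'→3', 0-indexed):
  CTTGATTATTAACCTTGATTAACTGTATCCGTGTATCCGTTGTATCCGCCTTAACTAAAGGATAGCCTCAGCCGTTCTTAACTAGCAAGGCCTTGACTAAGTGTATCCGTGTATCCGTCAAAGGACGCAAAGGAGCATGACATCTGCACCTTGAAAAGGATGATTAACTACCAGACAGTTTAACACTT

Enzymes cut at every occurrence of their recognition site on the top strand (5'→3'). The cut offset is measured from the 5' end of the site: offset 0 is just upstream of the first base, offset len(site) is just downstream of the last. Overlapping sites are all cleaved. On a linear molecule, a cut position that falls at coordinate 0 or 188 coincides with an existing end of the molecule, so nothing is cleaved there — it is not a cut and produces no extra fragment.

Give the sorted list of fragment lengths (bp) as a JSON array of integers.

[1,2,4,4,5,5,5,7,8,8,8,9,9,9,11,13,14,16,25,25]

Scan for sites:
  DwuIX AAAGGA/1: at [56, 119, 128, 154] ⇒ [57, 120, 129, 155]
  QalIII TGTATCCG/4: at [23, 31, 40, 101, 109] ⇒ [27, 35, 44, 105, 113]
  RvuIV TTAAC/5: at [8, 18, 50, 77, 163, 179] ⇒ [13, 23, 55, 82, 168, 184]
  KluIII CTTGA/5: at [0, 13, 91, 149] ⇒ [5, 18, 96, 154]

Pooled cuts: [5, 13, 18, 23, 27, 35, 44, 55, 57, 82, 96, 105, 113, 120, 129, 154, 155, 168, 184]

Fragments:
  [0,5): 5 bp
  [5,13): 8 bp
  [13,18): 5 bp
  [18,23): 5 bp
  [23,27): 4 bp
  [27,35): 8 bp
  [35,44): 9 bp
  [44,55): 11 bp
  [55,57): 2 bp
  [57,82): 25 bp
  [82,96): 14 bp
  [96,105): 9 bp
  [105,113): 8 bp
  [113,120): 7 bp
  [120,129): 9 bp
  [129,154): 25 bp
  [154,155): 1 bp
  [155,168): 13 bp
  [168,184): 16 bp
  [184,188): 4 bp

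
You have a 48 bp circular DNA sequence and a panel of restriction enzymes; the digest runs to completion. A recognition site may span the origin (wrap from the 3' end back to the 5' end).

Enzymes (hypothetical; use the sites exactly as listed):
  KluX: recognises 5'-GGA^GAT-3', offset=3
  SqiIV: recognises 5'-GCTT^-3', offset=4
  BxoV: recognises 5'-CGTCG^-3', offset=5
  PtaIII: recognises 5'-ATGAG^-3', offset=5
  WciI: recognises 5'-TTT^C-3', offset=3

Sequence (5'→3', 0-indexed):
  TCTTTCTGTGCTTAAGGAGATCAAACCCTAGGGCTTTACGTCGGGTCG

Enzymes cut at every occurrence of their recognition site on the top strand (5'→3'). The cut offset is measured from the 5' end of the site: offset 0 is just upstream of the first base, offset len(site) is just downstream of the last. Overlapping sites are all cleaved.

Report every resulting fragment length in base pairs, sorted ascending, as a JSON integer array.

[5,7,8,10,18]

Site scan:
  KluX (GGAGAT, off=3): starts [15] → cuts [18]
  SqiIV (GCTT, off=4): starts [9, 32] → cuts [13, 36]
  BxoV (CGTCG, off=5): starts [38] → cuts [43]
  PtaIII (ATGAG, off=5): no sites
  WciI (TTTC, off=3): starts [2] → cuts [5]

Pooled cuts: [5, 13, 18, 36, 43]

Fragments:
  5→13: 8 bp
  13→18: 5 bp
  18→36: 18 bp
  36→43: 7 bp
  43→5 (wrap): 48-43+5 = 10 bp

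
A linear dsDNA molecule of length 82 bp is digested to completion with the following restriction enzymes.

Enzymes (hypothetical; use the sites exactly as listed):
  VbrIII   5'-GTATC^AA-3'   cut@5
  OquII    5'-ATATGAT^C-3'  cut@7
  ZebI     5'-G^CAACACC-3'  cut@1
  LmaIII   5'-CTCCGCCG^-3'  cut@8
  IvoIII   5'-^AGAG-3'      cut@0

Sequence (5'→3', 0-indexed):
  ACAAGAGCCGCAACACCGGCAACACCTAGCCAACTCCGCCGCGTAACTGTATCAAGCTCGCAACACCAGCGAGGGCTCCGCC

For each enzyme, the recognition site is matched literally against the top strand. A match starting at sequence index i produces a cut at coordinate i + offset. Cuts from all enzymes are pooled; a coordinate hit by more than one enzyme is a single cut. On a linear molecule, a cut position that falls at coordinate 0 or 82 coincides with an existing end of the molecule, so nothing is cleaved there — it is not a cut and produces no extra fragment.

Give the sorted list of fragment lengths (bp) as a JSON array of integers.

[3,7,7,9,12,22,22]

Site scan:
  VbrIII (GTATCAA, off=5): starts [48] → cuts [53]
  OquII (ATATGATC, off=7): no sites
  ZebI (GCAACACC, off=1): starts [9, 18, 59] → cuts [10, 19, 60]
  LmaIII (CTCCGCCG, off=8): starts [33] → cuts [41]
  IvoIII (AGAG, off=0): starts [3] → cuts [3]

All cut coordinates (distinct, sorted): [3, 10, 19, 41, 53, 60]

Fragment lengths:
  [0,3): 3 bp
  [3,10): 7 bp
  [10,19): 9 bp
  [19,41): 22 bp
  [41,53): 12 bp
  [53,60): 7 bp
  [60,82): 22 bp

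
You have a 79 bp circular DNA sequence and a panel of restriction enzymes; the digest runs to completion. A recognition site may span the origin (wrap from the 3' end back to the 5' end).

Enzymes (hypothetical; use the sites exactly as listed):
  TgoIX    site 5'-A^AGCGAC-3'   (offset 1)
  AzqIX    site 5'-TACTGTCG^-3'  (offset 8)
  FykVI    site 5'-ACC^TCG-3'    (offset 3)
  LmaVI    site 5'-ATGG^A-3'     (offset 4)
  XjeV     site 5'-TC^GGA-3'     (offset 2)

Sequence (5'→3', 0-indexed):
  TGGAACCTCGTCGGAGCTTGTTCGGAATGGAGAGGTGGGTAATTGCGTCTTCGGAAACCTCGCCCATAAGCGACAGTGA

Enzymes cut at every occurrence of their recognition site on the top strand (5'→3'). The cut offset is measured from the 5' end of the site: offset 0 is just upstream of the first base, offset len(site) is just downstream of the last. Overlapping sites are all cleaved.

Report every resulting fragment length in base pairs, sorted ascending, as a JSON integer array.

[4,5,7,7,9,11,14,22]

Per-enzyme occurrences:
  TgoIX AAGCGAC/1: at [67] ⇒ [68]
  AzqIX (TACTGTCG, off=8): no sites
  FykVI ACCTCG/3: at [4, 56] ⇒ [7, 59]
  LmaVI ATGGA/4: at [26, 78] ⇒ [3, 30]
  XjeV TCGGA/2: at [10, 21, 50] ⇒ [12, 23, 52]

Pooled cuts: [3, 7, 12, 23, 30, 52, 59, 68]

Fragments:
  3→7: 4 bp
  7→12: 5 bp
  12→23: 11 bp
  23→30: 7 bp
  30→52: 22 bp
  52→59: 7 bp
  59→68: 9 bp
  68→3 (wrap): 79-68+3 = 14 bp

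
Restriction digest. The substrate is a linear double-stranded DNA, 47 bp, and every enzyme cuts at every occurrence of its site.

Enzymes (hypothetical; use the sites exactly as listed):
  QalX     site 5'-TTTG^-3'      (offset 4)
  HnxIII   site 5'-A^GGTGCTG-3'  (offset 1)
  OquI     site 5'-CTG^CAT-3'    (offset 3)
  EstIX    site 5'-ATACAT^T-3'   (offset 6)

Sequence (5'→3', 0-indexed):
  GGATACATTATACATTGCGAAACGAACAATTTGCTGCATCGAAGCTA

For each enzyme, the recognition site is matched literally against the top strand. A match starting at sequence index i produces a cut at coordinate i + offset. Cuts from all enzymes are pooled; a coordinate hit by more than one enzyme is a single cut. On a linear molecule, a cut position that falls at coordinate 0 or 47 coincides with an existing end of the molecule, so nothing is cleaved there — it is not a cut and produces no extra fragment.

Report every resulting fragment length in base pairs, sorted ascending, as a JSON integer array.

[3,7,8,11,18]

Site scan:
  QalX TTTG/4: at [29] ⇒ [33]
  HnxIII (AGGTGCTG, off=1): no sites
  OquI CTGCAT/3: at [33] ⇒ [36]
  EstIX ATACATT/6: at [2, 9] ⇒ [8, 15]

Pooled cuts: [8, 15, 33, 36]

Fragment lengths:
  [0,8): 8 bp
  [8,15): 7 bp
  [15,33): 18 bp
  [33,36): 3 bp
  [36,47): 11 bp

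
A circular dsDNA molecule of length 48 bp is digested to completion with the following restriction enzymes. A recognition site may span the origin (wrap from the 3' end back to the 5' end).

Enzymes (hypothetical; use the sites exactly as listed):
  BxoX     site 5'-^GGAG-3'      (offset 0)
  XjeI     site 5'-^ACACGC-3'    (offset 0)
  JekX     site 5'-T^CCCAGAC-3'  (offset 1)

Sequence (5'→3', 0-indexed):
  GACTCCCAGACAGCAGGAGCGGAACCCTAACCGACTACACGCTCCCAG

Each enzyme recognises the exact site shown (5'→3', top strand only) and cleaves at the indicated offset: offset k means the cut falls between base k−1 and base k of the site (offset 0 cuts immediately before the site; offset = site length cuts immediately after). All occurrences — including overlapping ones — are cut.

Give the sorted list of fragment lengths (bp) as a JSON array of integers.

Per-enzyme occurrences:
  BxoX GGAG/0: at [15] ⇒ [15]
  XjeI ACACGC/0: at [36] ⇒ [36]
  JekX TCCCAGAC/1: at [3] ⇒ [4]

Pooled cuts: [4, 15, 36]

Fragments:
  4→15: 11 bp
  15→36: 21 bp
  36→4 (wrap): 48-36+4 = 16 bp

[11,16,21]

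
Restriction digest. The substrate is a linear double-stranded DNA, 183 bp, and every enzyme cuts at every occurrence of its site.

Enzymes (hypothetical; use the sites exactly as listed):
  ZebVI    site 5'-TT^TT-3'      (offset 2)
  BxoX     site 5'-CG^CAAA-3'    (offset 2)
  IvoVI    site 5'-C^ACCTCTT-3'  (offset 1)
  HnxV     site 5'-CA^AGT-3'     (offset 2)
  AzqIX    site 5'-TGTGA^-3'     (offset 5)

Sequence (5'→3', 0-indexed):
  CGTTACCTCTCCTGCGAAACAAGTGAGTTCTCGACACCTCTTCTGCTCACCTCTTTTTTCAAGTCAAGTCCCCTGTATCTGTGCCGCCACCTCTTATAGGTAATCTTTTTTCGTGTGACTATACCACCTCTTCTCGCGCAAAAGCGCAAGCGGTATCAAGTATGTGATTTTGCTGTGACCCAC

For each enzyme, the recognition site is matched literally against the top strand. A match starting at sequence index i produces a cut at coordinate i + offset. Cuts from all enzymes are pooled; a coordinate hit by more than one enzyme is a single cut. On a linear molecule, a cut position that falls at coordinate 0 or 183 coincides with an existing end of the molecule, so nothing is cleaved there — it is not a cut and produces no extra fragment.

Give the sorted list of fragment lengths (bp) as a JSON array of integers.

Per-enzyme occurrences:
  ZebVI TTTT/2: at [53, 54, 55, 105, 106, 107, 167] ⇒ [55, 56, 57, 107, 108, 109, 169]
  BxoX CGCAAA/2: at [136] ⇒ [138]
  IvoVI CACCTCTT/1: at [34, 47, 87, 124] ⇒ [35, 48, 88, 125]
  HnxV CAAGT/2: at [19, 59, 64, 156] ⇒ [21, 61, 66, 158]
  AzqIX TGTGA/5: at [113, 162, 173] ⇒ [118, 167, 178]

All cut coordinates (distinct, sorted): [21, 35, 48, 55, 56, 57, 61, 66, 88, 107, 108, 109, 118, 125, 138, 158, 167, 169, 178]

Fragments:
  [0,21): 21 bp
  [21,35): 14 bp
  [35,48): 13 bp
  [48,55): 7 bp
  [55,56): 1 bp
  [56,57): 1 bp
  [57,61): 4 bp
  [61,66): 5 bp
  [66,88): 22 bp
  [88,107): 19 bp
  [107,108): 1 bp
  [108,109): 1 bp
  [109,118): 9 bp
  [118,125): 7 bp
  [125,138): 13 bp
  [138,158): 20 bp
  [158,167): 9 bp
  [167,169): 2 bp
  [169,178): 9 bp
  [178,183): 5 bp

[1,1,1,1,2,4,5,5,7,7,9,9,9,13,13,14,19,20,21,22]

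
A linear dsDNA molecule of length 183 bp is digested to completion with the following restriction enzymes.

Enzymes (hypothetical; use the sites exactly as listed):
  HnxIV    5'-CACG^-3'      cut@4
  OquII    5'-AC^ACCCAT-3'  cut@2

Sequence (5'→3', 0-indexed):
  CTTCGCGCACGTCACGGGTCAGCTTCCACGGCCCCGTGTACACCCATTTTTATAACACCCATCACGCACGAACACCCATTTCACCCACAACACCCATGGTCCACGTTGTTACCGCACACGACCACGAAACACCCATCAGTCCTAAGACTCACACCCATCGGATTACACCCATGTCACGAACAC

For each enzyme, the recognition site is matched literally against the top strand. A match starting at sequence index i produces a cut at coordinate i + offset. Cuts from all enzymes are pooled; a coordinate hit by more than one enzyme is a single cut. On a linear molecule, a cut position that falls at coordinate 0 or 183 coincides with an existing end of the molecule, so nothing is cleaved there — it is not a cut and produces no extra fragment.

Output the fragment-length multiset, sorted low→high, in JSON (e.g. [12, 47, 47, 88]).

Per-enzyme occurrences:
  HnxIV CACG/4: at [7, 12, 26, 62, 66, 101, 116, 122, 174] ⇒ [11, 16, 30, 66, 70, 105, 120, 126, 178]
  OquII ACACCCAT/2: at [39, 54, 71, 89, 128, 150, 164] ⇒ [41, 56, 73, 91, 130, 152, 166]

All cut coordinates (distinct, sorted): [11, 16, 30, 41, 56, 66, 70, 73, 91, 105, 120, 126, 130, 152, 166, 178]

Fragments:
  [0,11): 11 bp
  [11,16): 5 bp
  [16,30): 14 bp
  [30,41): 11 bp
  [41,56): 15 bp
  [56,66): 10 bp
  [66,70): 4 bp
  [70,73): 3 bp
  [73,91): 18 bp
  [91,105): 14 bp
  [105,120): 15 bp
  [120,126): 6 bp
  [126,130): 4 bp
  [130,152): 22 bp
  [152,166): 14 bp
  [166,178): 12 bp
  [178,183): 5 bp

[3,4,4,5,5,6,10,11,11,12,14,14,14,15,15,18,22]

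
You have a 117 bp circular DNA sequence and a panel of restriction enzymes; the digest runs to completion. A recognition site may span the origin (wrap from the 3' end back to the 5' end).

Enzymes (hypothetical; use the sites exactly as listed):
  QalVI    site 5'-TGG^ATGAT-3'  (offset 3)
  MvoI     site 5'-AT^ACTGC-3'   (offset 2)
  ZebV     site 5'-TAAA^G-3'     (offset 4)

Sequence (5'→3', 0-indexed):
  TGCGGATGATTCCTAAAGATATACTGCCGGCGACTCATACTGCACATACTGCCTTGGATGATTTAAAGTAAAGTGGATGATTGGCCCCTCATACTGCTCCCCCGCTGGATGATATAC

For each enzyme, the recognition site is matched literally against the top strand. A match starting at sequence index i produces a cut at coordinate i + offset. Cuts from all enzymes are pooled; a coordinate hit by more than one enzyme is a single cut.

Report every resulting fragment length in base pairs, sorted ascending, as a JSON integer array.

Per-enzyme occurrences:
  QalVI (TGGATGAT, off=3): starts [54, 73, 105] → cuts [57, 76, 108]
  MvoI (ATACTGC, off=2): starts [20, 36, 45, 90, 113] → cuts [22, 38, 47, 92, 115]
  ZebV (TAAAG, off=4): starts [13, 63, 68] → cuts [17, 67, 72]

Pooled cuts: [17, 22, 38, 47, 57, 67, 72, 76, 92, 108, 115]

Fragments:
  17→22: 5 bp
  22→38: 16 bp
  38→47: 9 bp
  47→57: 10 bp
  57→67: 10 bp
  67→72: 5 bp
  72→76: 4 bp
  76→92: 16 bp
  92→108: 16 bp
  108→115: 7 bp
  115→17 (wrap): 117-115+17 = 19 bp

[4,5,5,7,9,10,10,16,16,16,19]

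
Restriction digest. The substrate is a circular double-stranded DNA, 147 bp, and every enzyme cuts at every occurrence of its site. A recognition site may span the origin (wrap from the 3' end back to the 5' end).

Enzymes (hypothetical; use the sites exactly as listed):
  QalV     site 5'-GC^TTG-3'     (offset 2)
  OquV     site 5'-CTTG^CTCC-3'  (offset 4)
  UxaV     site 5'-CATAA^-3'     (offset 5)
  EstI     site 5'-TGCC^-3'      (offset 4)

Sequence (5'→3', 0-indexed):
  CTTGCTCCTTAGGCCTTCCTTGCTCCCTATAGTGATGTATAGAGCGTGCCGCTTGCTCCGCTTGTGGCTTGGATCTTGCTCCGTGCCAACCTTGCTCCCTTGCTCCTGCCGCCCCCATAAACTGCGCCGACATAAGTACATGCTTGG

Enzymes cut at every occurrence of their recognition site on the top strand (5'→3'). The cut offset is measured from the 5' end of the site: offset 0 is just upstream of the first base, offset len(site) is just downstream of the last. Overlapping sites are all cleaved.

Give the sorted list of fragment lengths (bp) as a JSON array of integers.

Scan for sites:
  QalV (GCTTG, off=2): starts [50, 59, 66, 141, 146] → cuts [1, 52, 61, 68, 143]
  OquV (CTTGCTCC, off=4): starts [0, 18, 51, 74, 90, 98] → cuts [4, 22, 55, 78, 94, 102]
  UxaV (CATAA, off=5): starts [115, 130] → cuts [120, 135]
  EstI (TGCC, off=4): starts [46, 83, 106] → cuts [50, 87, 110]

Pooled cuts: [1, 4, 22, 50, 52, 55, 61, 68, 78, 87, 94, 102, 110, 120, 135, 143]

Fragment lengths:
  1→4: 3 bp
  4→22: 18 bp
  22→50: 28 bp
  50→52: 2 bp
  52→55: 3 bp
  55→61: 6 bp
  61→68: 7 bp
  68→78: 10 bp
  78→87: 9 bp
  87→94: 7 bp
  94→102: 8 bp
  102→110: 8 bp
  110→120: 10 bp
  120→135: 15 bp
  135→143: 8 bp
  143→1 (wrap): 147-143+1 = 5 bp

[2,3,3,5,6,7,7,8,8,8,9,10,10,15,18,28]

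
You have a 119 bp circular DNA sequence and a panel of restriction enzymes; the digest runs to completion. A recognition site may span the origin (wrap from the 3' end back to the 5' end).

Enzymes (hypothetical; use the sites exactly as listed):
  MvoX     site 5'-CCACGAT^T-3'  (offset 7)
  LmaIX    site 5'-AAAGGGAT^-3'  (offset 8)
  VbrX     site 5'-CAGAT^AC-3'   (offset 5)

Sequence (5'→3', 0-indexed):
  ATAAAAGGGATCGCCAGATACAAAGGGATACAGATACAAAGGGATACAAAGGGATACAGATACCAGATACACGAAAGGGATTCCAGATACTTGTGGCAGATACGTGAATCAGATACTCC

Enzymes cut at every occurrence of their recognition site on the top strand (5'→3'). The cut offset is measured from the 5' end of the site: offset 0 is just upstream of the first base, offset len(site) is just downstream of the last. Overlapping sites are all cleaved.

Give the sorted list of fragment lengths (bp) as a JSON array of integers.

[6,6,7,7,8,10,10,10,13,13,13,16]

Scan for sites:
  MvoX (CCACGATT, off=7): no sites
  LmaIX AAAGGGAT/8: at [3, 21, 37, 47, 73] ⇒ [11, 29, 45, 55, 81]
  VbrX CAGATAC/5: at [14, 30, 56, 63, 83, 96, 109] ⇒ [19, 35, 61, 68, 88, 101, 114]

Pooled cuts: [11, 19, 29, 35, 45, 55, 61, 68, 81, 88, 101, 114]

Fragments:
  11→19: 8 bp
  19→29: 10 bp
  29→35: 6 bp
  35→45: 10 bp
  45→55: 10 bp
  55→61: 6 bp
  61→68: 7 bp
  68→81: 13 bp
  81→88: 7 bp
  88→101: 13 bp
  101→114: 13 bp
  114→11 (wrap): 119-114+11 = 16 bp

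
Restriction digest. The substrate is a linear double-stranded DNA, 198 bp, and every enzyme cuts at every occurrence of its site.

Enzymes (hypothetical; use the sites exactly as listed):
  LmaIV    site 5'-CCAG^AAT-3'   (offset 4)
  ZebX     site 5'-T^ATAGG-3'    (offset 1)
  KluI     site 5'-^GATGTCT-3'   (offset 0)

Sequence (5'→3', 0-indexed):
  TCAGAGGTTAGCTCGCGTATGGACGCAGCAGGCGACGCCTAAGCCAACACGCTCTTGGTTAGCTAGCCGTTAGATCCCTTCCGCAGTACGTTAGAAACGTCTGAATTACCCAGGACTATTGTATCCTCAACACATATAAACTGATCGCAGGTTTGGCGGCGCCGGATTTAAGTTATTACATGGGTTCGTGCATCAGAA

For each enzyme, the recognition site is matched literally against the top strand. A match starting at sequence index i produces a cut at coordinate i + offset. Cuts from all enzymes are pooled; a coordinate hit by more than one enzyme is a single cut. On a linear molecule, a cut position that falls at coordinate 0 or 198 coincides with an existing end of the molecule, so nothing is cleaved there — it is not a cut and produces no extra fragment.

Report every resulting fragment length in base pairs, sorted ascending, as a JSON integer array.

Scan for sites:
  LmaIV (CCAGAAT, off=4): no sites
  ZebX (TATAGG, off=1): no sites
  KluI (GATGTCT, off=0): no sites

All cut coordinates (distinct, sorted): ∅

Fragment lengths:
  no cuts → one linear fragment of 198 bp

[198]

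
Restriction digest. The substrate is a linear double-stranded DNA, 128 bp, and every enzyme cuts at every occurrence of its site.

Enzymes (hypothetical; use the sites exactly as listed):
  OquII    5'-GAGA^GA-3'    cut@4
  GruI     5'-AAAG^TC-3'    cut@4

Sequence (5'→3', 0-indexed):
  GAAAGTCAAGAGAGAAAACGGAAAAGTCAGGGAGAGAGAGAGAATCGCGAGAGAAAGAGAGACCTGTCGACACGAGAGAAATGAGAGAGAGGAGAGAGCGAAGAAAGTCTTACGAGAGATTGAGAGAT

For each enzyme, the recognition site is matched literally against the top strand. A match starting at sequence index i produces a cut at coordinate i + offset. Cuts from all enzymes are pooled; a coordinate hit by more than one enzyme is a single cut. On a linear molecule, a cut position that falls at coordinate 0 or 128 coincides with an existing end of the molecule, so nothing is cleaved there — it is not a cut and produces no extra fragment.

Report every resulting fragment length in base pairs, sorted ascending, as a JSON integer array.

[2,2,2,2,3,5,7,8,8,8,9,9,10,11,12,13,17]

Site scan:
  OquII (GAGAGA, off=4): starts [9, 31, 33, 35, 37, 48, 56, 73, 82, 84, 91, 113, 121] → cuts [13, 35, 37, 39, 41, 52, 60, 77, 86, 88, 95, 117, 125]
  GruI (AAAGTC, off=4): starts [1, 22, 103] → cuts [5, 26, 107]

All cut coordinates (distinct, sorted): [5, 13, 26, 35, 37, 39, 41, 52, 60, 77, 86, 88, 95, 107, 117, 125]

Fragments:
  [0,5): 5 bp
  [5,13): 8 bp
  [13,26): 13 bp
  [26,35): 9 bp
  [35,37): 2 bp
  [37,39): 2 bp
  [39,41): 2 bp
  [41,52): 11 bp
  [52,60): 8 bp
  [60,77): 17 bp
  [77,86): 9 bp
  [86,88): 2 bp
  [88,95): 7 bp
  [95,107): 12 bp
  [107,117): 10 bp
  [117,125): 8 bp
  [125,128): 3 bp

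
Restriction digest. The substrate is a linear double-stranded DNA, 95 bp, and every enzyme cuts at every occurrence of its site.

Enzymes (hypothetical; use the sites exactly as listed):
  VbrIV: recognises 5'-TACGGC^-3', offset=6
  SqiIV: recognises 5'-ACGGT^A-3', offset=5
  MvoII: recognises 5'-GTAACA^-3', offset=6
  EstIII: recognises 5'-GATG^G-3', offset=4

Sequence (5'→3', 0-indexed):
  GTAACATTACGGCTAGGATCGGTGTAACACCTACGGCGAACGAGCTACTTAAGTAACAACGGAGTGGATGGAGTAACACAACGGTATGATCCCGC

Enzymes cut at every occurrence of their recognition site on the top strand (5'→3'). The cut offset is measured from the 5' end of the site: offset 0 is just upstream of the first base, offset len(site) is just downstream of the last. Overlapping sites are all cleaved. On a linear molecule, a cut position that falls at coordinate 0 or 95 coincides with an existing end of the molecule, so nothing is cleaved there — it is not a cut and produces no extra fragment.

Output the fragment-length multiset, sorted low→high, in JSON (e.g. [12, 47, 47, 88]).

[6,7,7,8,8,10,12,16,21]

Site scan:
  VbrIV TACGGC/6: at [7, 31] ⇒ [13, 37]
  SqiIV ACGGTA/5: at [80] ⇒ [85]
  MvoII GTAACA/6: at [0, 23, 52, 72] ⇒ [6, 29, 58, 78]
  EstIII GATGG/4: at [66] ⇒ [70]

Pooled cuts: [6, 13, 29, 37, 58, 70, 78, 85]

Fragments:
  [0,6): 6 bp
  [6,13): 7 bp
  [13,29): 16 bp
  [29,37): 8 bp
  [37,58): 21 bp
  [58,70): 12 bp
  [70,78): 8 bp
  [78,85): 7 bp
  [85,95): 10 bp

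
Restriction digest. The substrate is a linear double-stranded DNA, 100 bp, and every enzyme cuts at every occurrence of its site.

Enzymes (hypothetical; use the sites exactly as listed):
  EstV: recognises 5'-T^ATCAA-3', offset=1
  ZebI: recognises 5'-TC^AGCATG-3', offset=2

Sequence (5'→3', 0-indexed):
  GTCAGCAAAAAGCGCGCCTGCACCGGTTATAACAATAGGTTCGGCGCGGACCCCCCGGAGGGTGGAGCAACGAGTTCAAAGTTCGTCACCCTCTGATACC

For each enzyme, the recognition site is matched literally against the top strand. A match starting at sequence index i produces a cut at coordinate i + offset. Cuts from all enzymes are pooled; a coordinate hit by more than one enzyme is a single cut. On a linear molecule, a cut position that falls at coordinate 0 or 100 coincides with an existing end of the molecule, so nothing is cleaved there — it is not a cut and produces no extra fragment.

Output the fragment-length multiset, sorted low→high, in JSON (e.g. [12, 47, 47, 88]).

[100]

Per-enzyme occurrences:
  EstV (TATCAA, off=1): no sites
  ZebI (TCAGCATG, off=2): no sites

All cut coordinates (distinct, sorted): ∅

Fragments:
  no cuts → one linear fragment of 100 bp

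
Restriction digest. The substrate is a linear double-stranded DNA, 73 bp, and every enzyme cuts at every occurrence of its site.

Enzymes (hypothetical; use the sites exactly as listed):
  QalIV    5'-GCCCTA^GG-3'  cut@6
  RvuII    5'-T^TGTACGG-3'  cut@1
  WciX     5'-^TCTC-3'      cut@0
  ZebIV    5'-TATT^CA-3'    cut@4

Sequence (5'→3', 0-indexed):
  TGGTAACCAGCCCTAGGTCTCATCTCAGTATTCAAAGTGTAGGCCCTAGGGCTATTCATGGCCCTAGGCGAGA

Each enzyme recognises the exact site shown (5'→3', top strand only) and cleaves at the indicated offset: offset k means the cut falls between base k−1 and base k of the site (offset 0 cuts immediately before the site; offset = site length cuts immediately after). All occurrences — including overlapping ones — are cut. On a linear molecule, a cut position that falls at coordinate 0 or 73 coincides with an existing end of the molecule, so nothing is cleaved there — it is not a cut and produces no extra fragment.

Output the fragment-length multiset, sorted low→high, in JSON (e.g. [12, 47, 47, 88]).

[2,5,7,8,10,10,15,16]

Scan for sites:
  QalIV (GCCCTAGG, off=6): starts [9, 42, 60] → cuts [15, 48, 66]
  RvuII (TTGTACGG, off=1): no sites
  WciX (TCTC, off=0): starts [17, 22] → cuts [17, 22]
  ZebIV (TATTCA, off=4): starts [28, 52] → cuts [32, 56]

All cut coordinates (distinct, sorted): [15, 17, 22, 32, 48, 56, 66]

Fragment lengths:
  [0,15): 15 bp
  [15,17): 2 bp
  [17,22): 5 bp
  [22,32): 10 bp
  [32,48): 16 bp
  [48,56): 8 bp
  [56,66): 10 bp
  [66,73): 7 bp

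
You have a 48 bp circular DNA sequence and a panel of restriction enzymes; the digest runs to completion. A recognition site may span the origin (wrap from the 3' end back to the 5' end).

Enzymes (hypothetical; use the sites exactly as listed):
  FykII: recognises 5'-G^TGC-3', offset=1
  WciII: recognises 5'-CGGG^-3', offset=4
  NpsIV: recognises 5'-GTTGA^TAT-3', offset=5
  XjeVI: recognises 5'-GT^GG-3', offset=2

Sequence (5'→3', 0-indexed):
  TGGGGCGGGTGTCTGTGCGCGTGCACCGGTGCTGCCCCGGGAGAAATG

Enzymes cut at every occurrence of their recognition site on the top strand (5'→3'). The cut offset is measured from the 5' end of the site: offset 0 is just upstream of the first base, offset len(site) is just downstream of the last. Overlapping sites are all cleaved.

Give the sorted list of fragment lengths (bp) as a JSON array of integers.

Site scan:
  FykII GTGC/1: at [14, 20, 28] ⇒ [15, 21, 29]
  WciII CGGG/4: at [5, 37] ⇒ [9, 41]
  NpsIV (GTTGATAT, off=5): no sites
  XjeVI GTGG/2: at [47] ⇒ [1]

All cut coordinates (distinct, sorted): [1, 9, 15, 21, 29, 41]

Fragments:
  1→9: 8 bp
  9→15: 6 bp
  15→21: 6 bp
  21→29: 8 bp
  29→41: 12 bp
  41→1 (wrap): 48-41+1 = 8 bp

[6,6,8,8,8,12]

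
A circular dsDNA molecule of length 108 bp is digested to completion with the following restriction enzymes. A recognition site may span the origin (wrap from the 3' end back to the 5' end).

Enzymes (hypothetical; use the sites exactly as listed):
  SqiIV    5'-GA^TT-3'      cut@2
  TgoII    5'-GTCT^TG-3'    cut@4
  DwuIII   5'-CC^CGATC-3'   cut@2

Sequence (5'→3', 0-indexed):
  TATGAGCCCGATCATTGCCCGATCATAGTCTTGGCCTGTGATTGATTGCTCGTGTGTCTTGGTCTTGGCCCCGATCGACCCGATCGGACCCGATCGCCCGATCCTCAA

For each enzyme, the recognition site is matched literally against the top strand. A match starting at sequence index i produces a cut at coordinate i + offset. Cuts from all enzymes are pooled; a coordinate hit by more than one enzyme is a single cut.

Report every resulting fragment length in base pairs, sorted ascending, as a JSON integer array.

[4,6,6,8,9,10,10,11,12,14,18]

Site scan:
  SqiIV (GATT, off=2): starts [39, 43] → cuts [41, 45]
  TgoII (GTCTTG, off=4): starts [27, 55, 61] → cuts [31, 59, 65]
  DwuIII (CCCGATC, off=2): starts [6, 17, 69, 78, 88, 96] → cuts [8, 19, 71, 80, 90, 98]

All cut coordinates (distinct, sorted): [8, 19, 31, 41, 45, 59, 65, 71, 80, 90, 98]

Fragments:
  8→19: 11 bp
  19→31: 12 bp
  31→41: 10 bp
  41→45: 4 bp
  45→59: 14 bp
  59→65: 6 bp
  65→71: 6 bp
  71→80: 9 bp
  80→90: 10 bp
  90→98: 8 bp
  98→8 (wrap): 108-98+8 = 18 bp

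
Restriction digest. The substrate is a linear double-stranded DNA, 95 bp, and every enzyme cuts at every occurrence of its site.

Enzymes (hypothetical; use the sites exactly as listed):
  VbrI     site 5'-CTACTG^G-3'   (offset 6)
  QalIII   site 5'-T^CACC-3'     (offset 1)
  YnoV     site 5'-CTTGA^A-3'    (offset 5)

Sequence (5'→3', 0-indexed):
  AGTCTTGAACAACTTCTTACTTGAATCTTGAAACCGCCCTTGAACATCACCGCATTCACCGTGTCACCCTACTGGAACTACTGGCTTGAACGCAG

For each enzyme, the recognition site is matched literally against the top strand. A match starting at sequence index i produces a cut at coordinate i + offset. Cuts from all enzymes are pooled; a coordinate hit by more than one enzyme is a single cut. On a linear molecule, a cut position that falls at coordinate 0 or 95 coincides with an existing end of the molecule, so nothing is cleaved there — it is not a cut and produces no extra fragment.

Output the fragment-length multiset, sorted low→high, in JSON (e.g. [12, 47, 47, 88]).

Site scan:
  VbrI (CTACTGG, off=6): starts [68, 77] → cuts [74, 83]
  QalIII (TCACC, off=1): starts [46, 55, 63] → cuts [47, 56, 64]
  YnoV (CTTGAA, off=5): starts [3, 19, 26, 38, 84] → cuts [8, 24, 31, 43, 89]

Pooled cuts: [8, 24, 31, 43, 47, 56, 64, 74, 83, 89]

Fragments:
  [0,8): 8 bp
  [8,24): 16 bp
  [24,31): 7 bp
  [31,43): 12 bp
  [43,47): 4 bp
  [47,56): 9 bp
  [56,64): 8 bp
  [64,74): 10 bp
  [74,83): 9 bp
  [83,89): 6 bp
  [89,95): 6 bp

[4,6,6,7,8,8,9,9,10,12,16]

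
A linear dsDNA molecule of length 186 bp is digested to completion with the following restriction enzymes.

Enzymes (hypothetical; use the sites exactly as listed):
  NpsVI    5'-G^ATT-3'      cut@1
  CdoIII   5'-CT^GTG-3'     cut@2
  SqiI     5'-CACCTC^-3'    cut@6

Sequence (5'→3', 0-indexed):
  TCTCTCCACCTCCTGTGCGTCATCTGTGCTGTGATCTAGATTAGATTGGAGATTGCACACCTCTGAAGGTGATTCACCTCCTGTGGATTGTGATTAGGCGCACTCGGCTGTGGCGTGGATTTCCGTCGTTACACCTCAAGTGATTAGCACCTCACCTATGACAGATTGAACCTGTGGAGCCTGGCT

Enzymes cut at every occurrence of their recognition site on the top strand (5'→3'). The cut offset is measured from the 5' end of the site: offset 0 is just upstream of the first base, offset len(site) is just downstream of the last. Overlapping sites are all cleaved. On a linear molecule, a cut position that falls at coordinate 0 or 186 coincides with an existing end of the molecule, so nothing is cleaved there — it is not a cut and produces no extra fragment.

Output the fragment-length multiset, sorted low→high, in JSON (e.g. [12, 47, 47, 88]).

[2,2,4,5,5,5,6,7,8,9,9,9,9,11,11,11,12,12,13,17,19]

Scan for sites:
  NpsVI GATT/1: at [38, 43, 50, 70, 85, 91, 117, 141, 163] ⇒ [39, 44, 51, 71, 86, 92, 118, 142, 164]
  CdoIII CTGTG/2: at [12, 23, 28, 80, 107, 171] ⇒ [14, 25, 30, 82, 109, 173]
  SqiI CACCTC/6: at [6, 57, 74, 131, 147] ⇒ [12, 63, 80, 137, 153]

Pooled cuts: [12, 14, 25, 30, 39, 44, 51, 63, 71, 80, 82, 86, 92, 109, 118, 137, 142, 153, 164, 173]

Fragment lengths:
  [0,12): 12 bp
  [12,14): 2 bp
  [14,25): 11 bp
  [25,30): 5 bp
  [30,39): 9 bp
  [39,44): 5 bp
  [44,51): 7 bp
  [51,63): 12 bp
  [63,71): 8 bp
  [71,80): 9 bp
  [80,82): 2 bp
  [82,86): 4 bp
  [86,92): 6 bp
  [92,109): 17 bp
  [109,118): 9 bp
  [118,137): 19 bp
  [137,142): 5 bp
  [142,153): 11 bp
  [153,164): 11 bp
  [164,173): 9 bp
  [173,186): 13 bp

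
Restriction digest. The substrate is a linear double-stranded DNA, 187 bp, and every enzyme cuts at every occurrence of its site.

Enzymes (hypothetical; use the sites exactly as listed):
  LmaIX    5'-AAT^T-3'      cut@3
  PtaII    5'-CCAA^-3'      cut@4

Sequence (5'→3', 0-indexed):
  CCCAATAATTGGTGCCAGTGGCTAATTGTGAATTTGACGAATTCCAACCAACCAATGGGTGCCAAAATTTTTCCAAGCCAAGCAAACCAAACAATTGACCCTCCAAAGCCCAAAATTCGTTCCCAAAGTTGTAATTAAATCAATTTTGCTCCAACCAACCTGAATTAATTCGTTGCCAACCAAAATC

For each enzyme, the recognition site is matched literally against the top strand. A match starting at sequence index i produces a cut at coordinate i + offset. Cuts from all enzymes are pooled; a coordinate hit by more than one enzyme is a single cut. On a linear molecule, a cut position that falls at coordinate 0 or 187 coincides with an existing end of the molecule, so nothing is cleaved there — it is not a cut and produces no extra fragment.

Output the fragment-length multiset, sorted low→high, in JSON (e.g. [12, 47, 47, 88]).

Scan for sites:
  LmaIX (AATT, off=3): starts [6, 23, 30, 39, 65, 92, 113, 132, 141, 162, 166] → cuts [9, 26, 33, 42, 68, 95, 116, 135, 144, 165, 169]
  PtaII (CCAA, off=4): starts [1, 43, 47, 51, 61, 72, 77, 86, 102, 109, 122, 150, 154, 175, 179] → cuts [5, 47, 51, 55, 65, 76, 81, 90, 106, 113, 126, 154, 158, 179, 183]

All cut coordinates (distinct, sorted): [5, 9, 26, 33, 42, 47, 51, 55, 65, 68, 76, 81, 90, 95, 106, 113, 116, 126, 135, 144, 154, 158, 165, 169, 179, 183]

Fragments:
  [0,5): 5 bp
  [5,9): 4 bp
  [9,26): 17 bp
  [26,33): 7 bp
  [33,42): 9 bp
  [42,47): 5 bp
  [47,51): 4 bp
  [51,55): 4 bp
  [55,65): 10 bp
  [65,68): 3 bp
  [68,76): 8 bp
  [76,81): 5 bp
  [81,90): 9 bp
  [90,95): 5 bp
  [95,106): 11 bp
  [106,113): 7 bp
  [113,116): 3 bp
  [116,126): 10 bp
  [126,135): 9 bp
  [135,144): 9 bp
  [144,154): 10 bp
  [154,158): 4 bp
  [158,165): 7 bp
  [165,169): 4 bp
  [169,179): 10 bp
  [179,183): 4 bp
  [183,187): 4 bp

[3,3,4,4,4,4,4,4,4,5,5,5,5,7,7,7,8,9,9,9,9,10,10,10,10,11,17]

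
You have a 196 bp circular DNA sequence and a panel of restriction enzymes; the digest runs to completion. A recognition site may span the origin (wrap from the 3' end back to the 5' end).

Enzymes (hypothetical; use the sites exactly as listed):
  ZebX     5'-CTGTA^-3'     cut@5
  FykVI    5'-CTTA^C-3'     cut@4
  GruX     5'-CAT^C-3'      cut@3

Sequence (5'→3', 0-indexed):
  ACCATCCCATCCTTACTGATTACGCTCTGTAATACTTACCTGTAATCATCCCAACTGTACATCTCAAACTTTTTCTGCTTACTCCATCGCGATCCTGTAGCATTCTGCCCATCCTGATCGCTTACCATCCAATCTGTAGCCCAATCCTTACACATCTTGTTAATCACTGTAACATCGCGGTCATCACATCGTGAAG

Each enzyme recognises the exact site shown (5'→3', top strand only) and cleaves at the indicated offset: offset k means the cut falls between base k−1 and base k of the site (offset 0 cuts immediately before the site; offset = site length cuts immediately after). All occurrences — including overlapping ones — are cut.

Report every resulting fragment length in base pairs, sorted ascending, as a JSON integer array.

Per-enzyme occurrences:
  ZebX (CTGTA, off=5): starts [26, 39, 54, 94, 133, 166] → cuts [31, 44, 59, 99, 138, 171]
  FykVI (CTTAC, off=4): starts [11, 34, 77, 120, 146] → cuts [15, 38, 81, 124, 150]
  GruX (CATC, off=3): starts [2, 7, 46, 59, 84, 109, 125, 152, 172, 181, 186] → cuts [5, 10, 49, 62, 87, 112, 128, 155, 175, 184, 189]

All cut coordinates (distinct, sorted): [5, 10, 15, 31, 38, 44, 49, 59, 62, 81, 87, 99, 112, 124, 128, 138, 150, 155, 171, 175, 184, 189]

Fragments:
  5→10: 5 bp
  10→15: 5 bp
  15→31: 16 bp
  31→38: 7 bp
  38→44: 6 bp
  44→49: 5 bp
  49→59: 10 bp
  59→62: 3 bp
  62→81: 19 bp
  81→87: 6 bp
  87→99: 12 bp
  99→112: 13 bp
  112→124: 12 bp
  124→128: 4 bp
  128→138: 10 bp
  138→150: 12 bp
  150→155: 5 bp
  155→171: 16 bp
  171→175: 4 bp
  175→184: 9 bp
  184→189: 5 bp
  189→5 (wrap): 196-189+5 = 12 bp

[3,4,4,5,5,5,5,5,6,6,7,9,10,10,12,12,12,12,13,16,16,19]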